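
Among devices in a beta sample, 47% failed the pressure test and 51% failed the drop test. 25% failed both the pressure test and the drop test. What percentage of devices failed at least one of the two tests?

73%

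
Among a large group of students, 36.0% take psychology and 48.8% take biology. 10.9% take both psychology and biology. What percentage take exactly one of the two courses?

Using the inclusion–exclusion count for exactly one event:
P(exactly one) = 36.0 + 48.8 − 2·10.9 = 63.0%

63.0%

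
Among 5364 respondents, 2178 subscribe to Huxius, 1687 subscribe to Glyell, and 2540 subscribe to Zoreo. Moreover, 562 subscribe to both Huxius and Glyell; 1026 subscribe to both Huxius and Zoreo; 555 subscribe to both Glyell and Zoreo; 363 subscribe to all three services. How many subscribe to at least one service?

4625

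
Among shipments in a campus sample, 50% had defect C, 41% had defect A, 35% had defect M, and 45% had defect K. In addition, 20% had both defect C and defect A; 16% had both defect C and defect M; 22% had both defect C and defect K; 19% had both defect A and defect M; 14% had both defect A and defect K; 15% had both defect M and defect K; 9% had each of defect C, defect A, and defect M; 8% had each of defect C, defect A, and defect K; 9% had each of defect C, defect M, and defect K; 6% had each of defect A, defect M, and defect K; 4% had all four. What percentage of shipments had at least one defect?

93%

P(at least one) = 50 + 41 + 35 + 45 − 20 − 16 − 22 − 19 − 14 − 15 + 9 + 8 + 9 + 6 − 4 = 93%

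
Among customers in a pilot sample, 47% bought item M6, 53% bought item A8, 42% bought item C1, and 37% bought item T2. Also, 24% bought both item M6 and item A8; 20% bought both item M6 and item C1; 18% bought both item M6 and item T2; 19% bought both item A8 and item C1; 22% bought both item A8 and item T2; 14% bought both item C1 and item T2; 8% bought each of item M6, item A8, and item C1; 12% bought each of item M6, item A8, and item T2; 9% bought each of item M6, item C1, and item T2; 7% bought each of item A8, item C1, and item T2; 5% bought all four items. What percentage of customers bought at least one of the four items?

93%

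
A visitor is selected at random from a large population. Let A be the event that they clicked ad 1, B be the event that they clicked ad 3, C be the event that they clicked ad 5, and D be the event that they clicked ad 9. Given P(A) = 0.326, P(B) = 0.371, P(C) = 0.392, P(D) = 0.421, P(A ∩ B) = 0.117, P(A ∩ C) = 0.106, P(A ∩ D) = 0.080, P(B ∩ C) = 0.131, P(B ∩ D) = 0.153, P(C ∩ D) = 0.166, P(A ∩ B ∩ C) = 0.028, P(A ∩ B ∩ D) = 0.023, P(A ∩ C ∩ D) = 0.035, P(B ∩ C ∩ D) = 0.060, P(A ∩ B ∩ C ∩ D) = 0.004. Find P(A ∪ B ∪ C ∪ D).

P(A ∪ B ∪ C ∪ D) = 0.326 + 0.371 + 0.392 + 0.421 − 0.117 − 0.106 − 0.080 − 0.131 − 0.153 − 0.166 + 0.028 + 0.023 + 0.035 + 0.060 − 0.004 = 0.899

0.899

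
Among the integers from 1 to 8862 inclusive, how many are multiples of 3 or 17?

3302

2954 + 521 − 173 = 3302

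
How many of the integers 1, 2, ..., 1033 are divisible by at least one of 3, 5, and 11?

⌊1033/3⌋ + ⌊1033/5⌋ + ⌊1033/11⌋ − ⌊1033/15⌋ − ⌊1033/33⌋ − ⌊1033/55⌋ + ⌊1033/165⌋ = 344 + 206 + 93 − 68 − 31 − 18 + 6 = 532

532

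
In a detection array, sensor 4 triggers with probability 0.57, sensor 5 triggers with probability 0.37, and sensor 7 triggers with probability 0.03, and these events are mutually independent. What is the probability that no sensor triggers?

P(none) = (1 − 0.57) × (1 − 0.37) × (1 − 0.03) = 0.43 × 0.63 × 0.97 = 0.262773

0.262773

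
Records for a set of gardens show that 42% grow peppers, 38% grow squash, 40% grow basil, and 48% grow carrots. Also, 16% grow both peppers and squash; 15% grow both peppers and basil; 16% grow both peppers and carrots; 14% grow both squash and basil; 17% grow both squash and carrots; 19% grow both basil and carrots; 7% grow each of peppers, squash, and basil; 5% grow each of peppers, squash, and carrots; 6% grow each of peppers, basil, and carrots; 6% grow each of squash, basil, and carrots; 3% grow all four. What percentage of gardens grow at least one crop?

92%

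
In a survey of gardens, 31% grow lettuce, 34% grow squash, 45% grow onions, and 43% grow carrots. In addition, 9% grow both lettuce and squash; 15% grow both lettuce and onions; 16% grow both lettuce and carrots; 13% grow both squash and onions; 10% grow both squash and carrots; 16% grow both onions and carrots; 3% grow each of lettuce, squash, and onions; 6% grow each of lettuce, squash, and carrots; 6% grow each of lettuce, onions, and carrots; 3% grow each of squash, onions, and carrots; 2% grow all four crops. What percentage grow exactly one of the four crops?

41%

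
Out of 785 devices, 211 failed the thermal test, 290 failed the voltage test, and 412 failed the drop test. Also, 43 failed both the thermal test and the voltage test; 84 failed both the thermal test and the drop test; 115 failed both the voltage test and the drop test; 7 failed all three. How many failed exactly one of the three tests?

450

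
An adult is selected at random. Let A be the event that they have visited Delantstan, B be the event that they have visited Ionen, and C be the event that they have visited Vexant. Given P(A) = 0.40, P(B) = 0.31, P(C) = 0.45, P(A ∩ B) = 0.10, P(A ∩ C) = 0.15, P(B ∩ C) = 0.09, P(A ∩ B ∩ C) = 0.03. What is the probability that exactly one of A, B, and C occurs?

P(exactly one) = 0.40 + 0.31 + 0.45 − 2·0.10 − 2·0.15 − 2·0.09 + 3·0.03 = 0.57

0.57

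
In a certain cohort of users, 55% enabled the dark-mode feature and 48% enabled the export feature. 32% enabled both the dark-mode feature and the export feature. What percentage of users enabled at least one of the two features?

71%

By inclusion-exclusion,
P(at least one) = 55 + 48 − 32 = 71%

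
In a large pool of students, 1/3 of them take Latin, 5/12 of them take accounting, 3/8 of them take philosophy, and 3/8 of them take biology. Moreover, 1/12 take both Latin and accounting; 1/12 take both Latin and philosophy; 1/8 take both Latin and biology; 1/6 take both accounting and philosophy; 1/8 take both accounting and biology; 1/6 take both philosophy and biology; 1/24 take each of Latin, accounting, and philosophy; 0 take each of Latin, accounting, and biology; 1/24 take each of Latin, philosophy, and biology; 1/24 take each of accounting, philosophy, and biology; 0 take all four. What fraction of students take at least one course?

7/8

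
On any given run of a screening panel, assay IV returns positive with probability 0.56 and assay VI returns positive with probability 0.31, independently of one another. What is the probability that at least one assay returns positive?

0.6964

P(none) = (1 − 0.56) × (1 − 0.31) = 0.44 × 0.69 = 0.3036
P(at least one) = 1 − 0.3036 = 0.6964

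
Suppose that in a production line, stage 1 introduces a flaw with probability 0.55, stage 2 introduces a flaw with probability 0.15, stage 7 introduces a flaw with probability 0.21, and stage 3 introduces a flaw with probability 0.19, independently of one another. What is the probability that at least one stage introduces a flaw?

P(none) = (1 − 0.55) × (1 − 0.15) × (1 − 0.21) × (1 − 0.19) = 0.45 × 0.85 × 0.79 × 0.81 = 0.24476175
P(at least one) = 1 − 0.24476175 = 0.75523825

0.75523825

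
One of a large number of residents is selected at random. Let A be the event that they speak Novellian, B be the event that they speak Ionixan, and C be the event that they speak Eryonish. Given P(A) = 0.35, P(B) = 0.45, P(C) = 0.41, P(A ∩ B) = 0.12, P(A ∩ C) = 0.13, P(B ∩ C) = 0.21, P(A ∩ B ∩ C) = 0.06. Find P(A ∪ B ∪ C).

0.81

By inclusion–exclusion:
P(A ∪ B ∪ C) = 0.35 + 0.45 + 0.41 − 0.12 − 0.13 − 0.21 + 0.06 = 0.81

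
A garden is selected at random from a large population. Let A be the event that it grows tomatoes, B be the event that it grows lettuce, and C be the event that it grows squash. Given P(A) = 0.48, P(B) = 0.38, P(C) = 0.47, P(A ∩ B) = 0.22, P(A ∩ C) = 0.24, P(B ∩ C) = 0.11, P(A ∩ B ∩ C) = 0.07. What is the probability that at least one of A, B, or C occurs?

P(A ∪ B ∪ C) = 0.48 + 0.38 + 0.47 − 0.22 − 0.24 − 0.11 + 0.07 = 0.83

0.83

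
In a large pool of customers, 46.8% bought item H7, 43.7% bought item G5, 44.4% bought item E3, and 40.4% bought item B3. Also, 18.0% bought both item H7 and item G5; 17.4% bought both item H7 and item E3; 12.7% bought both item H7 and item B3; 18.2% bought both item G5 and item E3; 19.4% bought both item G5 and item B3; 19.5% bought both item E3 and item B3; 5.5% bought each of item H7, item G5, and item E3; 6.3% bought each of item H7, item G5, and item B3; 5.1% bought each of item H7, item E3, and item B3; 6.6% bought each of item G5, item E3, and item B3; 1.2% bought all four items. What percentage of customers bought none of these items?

7.6%

P(at least one) = 46.8 + 43.7 + 44.4 + 40.4 − 18.0 − 17.4 − 12.7 − 18.2 − 19.4 − 19.5 + 5.5 + 6.3 + 5.1 + 6.6 − 1.2 = 92.4%
P(none) = 100% − 92.4% = 7.6%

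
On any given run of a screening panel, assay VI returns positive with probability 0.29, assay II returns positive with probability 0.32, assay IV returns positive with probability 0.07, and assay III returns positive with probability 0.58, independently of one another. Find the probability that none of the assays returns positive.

0.18858168

P(none) = (1 − 0.29) × (1 − 0.32) × (1 − 0.07) × (1 − 0.58) = 0.71 × 0.68 × 0.93 × 0.42 = 0.18858168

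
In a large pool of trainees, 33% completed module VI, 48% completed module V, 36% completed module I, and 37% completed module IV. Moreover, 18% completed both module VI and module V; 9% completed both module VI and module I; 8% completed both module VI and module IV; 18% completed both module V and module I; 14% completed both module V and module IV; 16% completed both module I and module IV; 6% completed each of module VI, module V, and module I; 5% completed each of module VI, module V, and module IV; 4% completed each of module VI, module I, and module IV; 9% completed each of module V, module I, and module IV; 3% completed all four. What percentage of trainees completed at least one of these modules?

92%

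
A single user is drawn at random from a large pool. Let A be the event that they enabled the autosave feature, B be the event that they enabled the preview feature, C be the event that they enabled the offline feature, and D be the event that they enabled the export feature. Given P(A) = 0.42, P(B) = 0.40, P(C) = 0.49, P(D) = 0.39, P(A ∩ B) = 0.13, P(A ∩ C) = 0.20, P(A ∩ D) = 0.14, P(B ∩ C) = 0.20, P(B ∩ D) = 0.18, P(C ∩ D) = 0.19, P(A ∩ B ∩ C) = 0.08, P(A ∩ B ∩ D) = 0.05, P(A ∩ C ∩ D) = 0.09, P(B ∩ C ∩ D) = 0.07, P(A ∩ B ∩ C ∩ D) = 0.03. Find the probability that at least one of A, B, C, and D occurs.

Inclusion–exclusion gives
P(A ∪ B ∪ C ∪ D) = 0.42 + 0.40 + 0.49 + 0.39 − 0.13 − 0.20 − 0.14 − 0.20 − 0.18 − 0.19 + 0.08 + 0.05 + 0.09 + 0.07 − 0.03 = 0.92

0.92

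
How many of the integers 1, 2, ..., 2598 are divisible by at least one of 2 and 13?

1299 + 199 − 99 = 1399

1399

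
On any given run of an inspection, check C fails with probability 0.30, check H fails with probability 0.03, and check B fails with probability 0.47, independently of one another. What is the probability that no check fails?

Independence gives P(none) = ∏(1 − pᵢ).
P(none) = (1 − 0.30) × (1 − 0.03) × (1 − 0.47) = 0.70 × 0.97 × 0.53 = 0.35987

0.35987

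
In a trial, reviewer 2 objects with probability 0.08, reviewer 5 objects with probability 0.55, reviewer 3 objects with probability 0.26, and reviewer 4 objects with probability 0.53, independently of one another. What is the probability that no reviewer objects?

Independence gives P(none) = ∏(1 − pᵢ).
P(none) = (1 − 0.08) × (1 − 0.55) × (1 − 0.26) × (1 − 0.53) = 0.92 × 0.45 × 0.74 × 0.47 = 0.1439892

0.1439892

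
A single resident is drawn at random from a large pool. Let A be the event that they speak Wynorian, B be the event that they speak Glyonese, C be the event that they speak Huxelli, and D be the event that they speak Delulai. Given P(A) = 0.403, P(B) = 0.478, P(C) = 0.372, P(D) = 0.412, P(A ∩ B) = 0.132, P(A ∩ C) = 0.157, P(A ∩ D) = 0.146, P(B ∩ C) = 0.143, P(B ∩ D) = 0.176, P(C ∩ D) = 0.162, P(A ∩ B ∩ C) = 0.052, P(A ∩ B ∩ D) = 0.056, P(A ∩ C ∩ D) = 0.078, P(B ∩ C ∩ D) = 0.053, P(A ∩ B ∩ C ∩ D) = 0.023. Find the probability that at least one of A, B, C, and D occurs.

0.965

P(A ∪ B ∪ C ∪ D) = 0.403 + 0.478 + 0.372 + 0.412 − 0.132 − 0.157 − 0.146 − 0.143 − 0.176 − 0.162 + 0.052 + 0.056 + 0.078 + 0.053 − 0.023 = 0.965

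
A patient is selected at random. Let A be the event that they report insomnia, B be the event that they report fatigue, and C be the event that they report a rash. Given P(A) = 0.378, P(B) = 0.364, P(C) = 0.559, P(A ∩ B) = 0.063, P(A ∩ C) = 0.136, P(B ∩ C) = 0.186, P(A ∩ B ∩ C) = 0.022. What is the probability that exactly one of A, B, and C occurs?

P(exactly one) = 0.378 + 0.364 + 0.559 − 2·0.063 − 2·0.136 − 2·0.186 + 3·0.022 = 0.597

0.597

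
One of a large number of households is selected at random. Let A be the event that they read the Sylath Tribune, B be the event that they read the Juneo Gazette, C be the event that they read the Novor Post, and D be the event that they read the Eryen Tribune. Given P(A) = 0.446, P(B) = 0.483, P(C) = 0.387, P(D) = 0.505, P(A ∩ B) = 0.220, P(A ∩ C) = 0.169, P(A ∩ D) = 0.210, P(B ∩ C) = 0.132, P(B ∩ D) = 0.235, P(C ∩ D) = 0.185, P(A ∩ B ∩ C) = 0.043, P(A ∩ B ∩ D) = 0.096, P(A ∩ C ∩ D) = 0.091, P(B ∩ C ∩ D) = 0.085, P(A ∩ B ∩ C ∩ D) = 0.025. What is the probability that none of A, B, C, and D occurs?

By inclusion-exclusion,
P(A ∪ B ∪ C ∪ D) = 0.446 + 0.483 + 0.387 + 0.505 − 0.220 − 0.169 − 0.210 − 0.132 − 0.235 − 0.185 + 0.043 + 0.096 + 0.091 + 0.085 − 0.025 = 0.960
P(none) = 1 − 0.960 = 0.040

0.040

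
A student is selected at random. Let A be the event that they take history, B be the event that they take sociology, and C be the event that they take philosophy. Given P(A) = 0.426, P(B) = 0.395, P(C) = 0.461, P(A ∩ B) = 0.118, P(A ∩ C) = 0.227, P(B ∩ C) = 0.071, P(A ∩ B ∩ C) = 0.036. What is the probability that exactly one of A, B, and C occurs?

0.558

Using the inclusion–exclusion count for exactly one event:
P(exactly one) = 0.426 + 0.395 + 0.461 − 2·0.118 − 2·0.227 − 2·0.071 + 3·0.036 = 0.558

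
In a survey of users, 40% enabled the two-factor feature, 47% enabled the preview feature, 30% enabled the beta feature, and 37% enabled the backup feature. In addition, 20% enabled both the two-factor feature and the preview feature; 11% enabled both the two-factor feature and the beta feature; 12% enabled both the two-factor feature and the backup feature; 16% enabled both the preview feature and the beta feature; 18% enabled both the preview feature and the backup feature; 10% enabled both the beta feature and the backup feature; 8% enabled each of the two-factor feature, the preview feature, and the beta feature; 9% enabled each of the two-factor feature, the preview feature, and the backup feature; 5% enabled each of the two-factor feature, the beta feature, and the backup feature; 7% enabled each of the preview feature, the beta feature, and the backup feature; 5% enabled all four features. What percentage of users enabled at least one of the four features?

By inclusion–exclusion:
P(union) = 40 + 47 + 30 + 37 − 20 − 11 − 12 − 16 − 18 − 10 + 8 + 9 + 5 + 7 − 5 = 91%

91%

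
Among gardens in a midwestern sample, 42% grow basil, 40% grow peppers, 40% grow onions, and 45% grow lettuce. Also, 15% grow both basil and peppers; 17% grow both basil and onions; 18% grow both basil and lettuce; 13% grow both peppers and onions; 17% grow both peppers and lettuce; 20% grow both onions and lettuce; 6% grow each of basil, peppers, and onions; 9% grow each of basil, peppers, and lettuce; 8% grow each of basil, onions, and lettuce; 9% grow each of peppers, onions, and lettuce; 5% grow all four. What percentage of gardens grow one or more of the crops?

By inclusion–exclusion:
P(≥1) = 42 + 40 + 40 + 45 − 15 − 17 − 18 − 13 − 17 − 20 + 6 + 9 + 8 + 9 − 5 = 94%

94%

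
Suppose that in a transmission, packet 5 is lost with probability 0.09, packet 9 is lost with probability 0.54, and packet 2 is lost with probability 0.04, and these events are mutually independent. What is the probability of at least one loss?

0.598144

P(none) = (1 − 0.09) × (1 − 0.54) × (1 − 0.04) = 0.91 × 0.46 × 0.96 = 0.401856
P(at least one) = 1 − 0.401856 = 0.598144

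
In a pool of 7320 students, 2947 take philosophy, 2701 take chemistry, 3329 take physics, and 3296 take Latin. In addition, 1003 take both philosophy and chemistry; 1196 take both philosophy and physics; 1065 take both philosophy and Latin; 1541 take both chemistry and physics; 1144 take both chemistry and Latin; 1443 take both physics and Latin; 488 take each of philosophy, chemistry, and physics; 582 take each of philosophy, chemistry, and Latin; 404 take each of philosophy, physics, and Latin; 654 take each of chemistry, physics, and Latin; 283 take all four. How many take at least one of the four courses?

By inclusion-exclusion,
|union| = 2947 + 2701 + 3329 + 3296 − 1003 − 1196 − 1065 − 1541 − 1144 − 1443 + 488 + 582 + 404 + 654 − 283 = 6726

6726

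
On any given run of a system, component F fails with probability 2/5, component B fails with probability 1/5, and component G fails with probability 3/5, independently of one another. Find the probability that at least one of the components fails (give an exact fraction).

101/125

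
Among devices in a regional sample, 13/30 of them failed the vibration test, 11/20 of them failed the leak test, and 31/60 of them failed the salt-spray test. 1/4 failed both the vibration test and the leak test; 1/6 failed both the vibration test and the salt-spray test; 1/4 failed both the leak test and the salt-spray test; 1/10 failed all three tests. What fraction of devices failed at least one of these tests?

14/15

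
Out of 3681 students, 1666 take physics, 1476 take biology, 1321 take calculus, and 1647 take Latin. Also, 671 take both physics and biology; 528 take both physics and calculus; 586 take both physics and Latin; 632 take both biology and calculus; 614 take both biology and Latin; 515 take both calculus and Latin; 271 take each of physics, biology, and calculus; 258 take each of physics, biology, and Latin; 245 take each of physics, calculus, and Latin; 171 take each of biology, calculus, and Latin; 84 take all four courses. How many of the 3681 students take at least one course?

3425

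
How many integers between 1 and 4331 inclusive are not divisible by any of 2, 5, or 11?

By inclusion–exclusion:
⌊4331/2⌋ + ⌊4331/5⌋ + ⌊4331/11⌋ − ⌊4331/10⌋ − ⌊4331/22⌋ − ⌊4331/55⌋ + ⌊4331/110⌋ = 2165 + 866 + 393 − 433 − 196 − 78 + 39 = 2756
4331 − 2756 = 1575

1575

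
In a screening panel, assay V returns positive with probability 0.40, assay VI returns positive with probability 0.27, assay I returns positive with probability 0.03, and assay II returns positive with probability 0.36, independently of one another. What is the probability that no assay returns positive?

P(none) = (1 − 0.40) × (1 − 0.27) × (1 − 0.03) × (1 − 0.36) = 0.60 × 0.73 × 0.97 × 0.64 = 0.2719104

0.2719104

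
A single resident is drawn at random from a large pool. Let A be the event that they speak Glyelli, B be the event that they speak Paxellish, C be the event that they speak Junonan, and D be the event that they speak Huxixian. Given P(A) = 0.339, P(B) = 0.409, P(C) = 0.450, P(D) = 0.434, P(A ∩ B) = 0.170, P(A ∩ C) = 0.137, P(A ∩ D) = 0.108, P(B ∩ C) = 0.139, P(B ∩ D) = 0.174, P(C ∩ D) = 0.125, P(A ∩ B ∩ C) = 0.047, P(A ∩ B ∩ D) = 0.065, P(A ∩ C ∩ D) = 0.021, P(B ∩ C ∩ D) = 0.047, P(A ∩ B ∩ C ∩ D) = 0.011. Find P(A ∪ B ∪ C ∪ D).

P(A ∪ B ∪ C ∪ D) = 0.339 + 0.409 + 0.450 + 0.434 − 0.170 − 0.137 − 0.108 − 0.139 − 0.174 − 0.125 + 0.047 + 0.065 + 0.021 + 0.047 − 0.011 = 0.948

0.948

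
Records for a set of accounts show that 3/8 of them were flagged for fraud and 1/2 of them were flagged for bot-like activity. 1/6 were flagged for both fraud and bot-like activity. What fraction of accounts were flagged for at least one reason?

P(≥1) = 3/8 + 1/2 − 1/6 = 17/24

17/24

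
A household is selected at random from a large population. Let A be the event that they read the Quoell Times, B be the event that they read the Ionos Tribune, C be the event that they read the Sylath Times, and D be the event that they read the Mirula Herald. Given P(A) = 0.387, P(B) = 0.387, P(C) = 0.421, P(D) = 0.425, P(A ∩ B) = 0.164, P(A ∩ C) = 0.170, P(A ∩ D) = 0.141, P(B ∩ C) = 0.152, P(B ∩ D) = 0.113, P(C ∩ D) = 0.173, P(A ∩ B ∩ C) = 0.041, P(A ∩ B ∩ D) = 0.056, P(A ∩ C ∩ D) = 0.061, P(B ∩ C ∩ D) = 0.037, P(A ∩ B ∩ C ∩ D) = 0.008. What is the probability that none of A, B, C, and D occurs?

0.106

By inclusion-exclusion,
P(A ∪ B ∪ C ∪ D) = 0.387 + 0.387 + 0.421 + 0.425 − 0.164 − 0.170 − 0.141 − 0.152 − 0.113 − 0.173 + 0.041 + 0.056 + 0.061 + 0.037 − 0.008 = 0.894
P(none) = 1 − 0.894 = 0.106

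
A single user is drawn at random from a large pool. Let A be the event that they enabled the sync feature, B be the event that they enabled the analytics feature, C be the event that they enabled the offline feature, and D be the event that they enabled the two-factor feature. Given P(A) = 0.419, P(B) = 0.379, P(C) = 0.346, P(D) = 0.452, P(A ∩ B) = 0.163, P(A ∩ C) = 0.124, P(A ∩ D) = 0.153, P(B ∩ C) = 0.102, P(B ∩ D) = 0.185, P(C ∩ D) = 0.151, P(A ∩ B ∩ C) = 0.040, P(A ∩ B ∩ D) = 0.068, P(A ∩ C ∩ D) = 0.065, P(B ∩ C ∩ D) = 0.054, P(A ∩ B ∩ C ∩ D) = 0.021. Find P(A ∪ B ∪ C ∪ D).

0.924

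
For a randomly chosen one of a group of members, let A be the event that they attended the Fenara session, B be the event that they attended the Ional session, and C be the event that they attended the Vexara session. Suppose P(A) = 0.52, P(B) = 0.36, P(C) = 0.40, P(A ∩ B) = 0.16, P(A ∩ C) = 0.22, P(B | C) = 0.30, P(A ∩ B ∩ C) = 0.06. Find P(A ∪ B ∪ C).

P(B ∩ C) = P(C)·P(B|C) = 0.40 × 0.30 = 0.12
By inclusion–exclusion:
P(A ∪ B ∪ C) = 0.52 + 0.36 + 0.40 − 0.16 − 0.22 − 0.12 + 0.06 = 0.84

0.84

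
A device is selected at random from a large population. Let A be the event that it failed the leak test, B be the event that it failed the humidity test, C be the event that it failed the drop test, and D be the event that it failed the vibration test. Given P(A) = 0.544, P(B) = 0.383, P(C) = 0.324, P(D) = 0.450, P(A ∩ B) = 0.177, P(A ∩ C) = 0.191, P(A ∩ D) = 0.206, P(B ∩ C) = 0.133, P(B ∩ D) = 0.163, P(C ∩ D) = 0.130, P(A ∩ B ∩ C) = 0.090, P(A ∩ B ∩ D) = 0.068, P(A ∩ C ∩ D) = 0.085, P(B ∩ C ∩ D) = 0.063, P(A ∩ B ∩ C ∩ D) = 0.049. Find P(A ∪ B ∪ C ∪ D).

0.958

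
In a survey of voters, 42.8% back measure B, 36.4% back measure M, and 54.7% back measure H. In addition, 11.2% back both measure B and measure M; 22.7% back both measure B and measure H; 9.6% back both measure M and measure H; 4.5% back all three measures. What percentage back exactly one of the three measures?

60.4%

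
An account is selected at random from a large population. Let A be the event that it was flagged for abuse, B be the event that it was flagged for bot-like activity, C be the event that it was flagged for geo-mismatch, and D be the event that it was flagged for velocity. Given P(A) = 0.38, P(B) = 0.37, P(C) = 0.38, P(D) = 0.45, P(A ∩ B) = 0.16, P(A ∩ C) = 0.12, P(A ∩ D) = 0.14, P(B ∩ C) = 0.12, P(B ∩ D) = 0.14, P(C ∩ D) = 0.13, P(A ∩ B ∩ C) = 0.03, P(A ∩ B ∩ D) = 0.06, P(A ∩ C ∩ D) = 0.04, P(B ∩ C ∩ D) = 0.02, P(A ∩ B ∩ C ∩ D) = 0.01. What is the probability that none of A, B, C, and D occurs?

P(A ∪ B ∪ C ∪ D) = 0.38 + 0.37 + 0.38 + 0.45 − 0.16 − 0.12 − 0.14 − 0.12 − 0.14 − 0.13 + 0.03 + 0.06 + 0.04 + 0.02 − 0.01 = 0.91
P(none) = 1 − 0.91 = 0.09

0.09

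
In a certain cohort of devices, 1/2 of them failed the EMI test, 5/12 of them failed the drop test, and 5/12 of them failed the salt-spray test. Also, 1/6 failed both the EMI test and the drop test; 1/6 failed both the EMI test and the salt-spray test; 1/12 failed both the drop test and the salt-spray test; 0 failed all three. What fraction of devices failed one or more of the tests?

11/12

By inclusion-exclusion,
P(≥1) = 1/2 + 5/12 + 5/12 − 1/6 − 1/6 − 1/12 + 0 = 11/12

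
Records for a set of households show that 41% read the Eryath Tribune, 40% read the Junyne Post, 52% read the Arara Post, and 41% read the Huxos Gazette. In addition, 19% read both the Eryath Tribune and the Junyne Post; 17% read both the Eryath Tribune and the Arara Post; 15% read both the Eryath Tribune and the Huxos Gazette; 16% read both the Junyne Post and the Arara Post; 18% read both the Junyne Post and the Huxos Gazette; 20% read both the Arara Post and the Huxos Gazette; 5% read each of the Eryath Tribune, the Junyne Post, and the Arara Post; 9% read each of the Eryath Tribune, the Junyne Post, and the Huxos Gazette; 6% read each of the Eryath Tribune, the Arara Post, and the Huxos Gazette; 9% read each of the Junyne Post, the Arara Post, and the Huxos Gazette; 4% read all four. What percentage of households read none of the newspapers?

6%

P(at least one) = 41 + 40 + 52 + 41 − 19 − 17 − 15 − 16 − 18 − 20 + 5 + 9 + 6 + 9 − 4 = 94%
P(none) = 100% − 94% = 6%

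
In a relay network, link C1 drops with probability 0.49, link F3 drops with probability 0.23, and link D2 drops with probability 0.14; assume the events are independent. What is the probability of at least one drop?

0.662278

P(none) = (1 − 0.49) × (1 − 0.23) × (1 − 0.14) = 0.51 × 0.77 × 0.86 = 0.337722
P(at least one) = 1 − 0.337722 = 0.662278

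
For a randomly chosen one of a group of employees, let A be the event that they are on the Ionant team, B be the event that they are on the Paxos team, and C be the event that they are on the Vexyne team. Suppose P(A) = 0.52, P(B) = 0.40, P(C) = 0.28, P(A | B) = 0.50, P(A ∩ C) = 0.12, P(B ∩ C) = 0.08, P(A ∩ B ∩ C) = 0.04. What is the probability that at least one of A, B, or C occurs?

0.84

P(A ∩ B) = P(B)·P(A|B) = 0.40 × 0.50 = 0.20
P(A ∪ B ∪ C) = 0.52 + 0.40 + 0.28 − 0.20 − 0.12 − 0.08 + 0.04 = 0.84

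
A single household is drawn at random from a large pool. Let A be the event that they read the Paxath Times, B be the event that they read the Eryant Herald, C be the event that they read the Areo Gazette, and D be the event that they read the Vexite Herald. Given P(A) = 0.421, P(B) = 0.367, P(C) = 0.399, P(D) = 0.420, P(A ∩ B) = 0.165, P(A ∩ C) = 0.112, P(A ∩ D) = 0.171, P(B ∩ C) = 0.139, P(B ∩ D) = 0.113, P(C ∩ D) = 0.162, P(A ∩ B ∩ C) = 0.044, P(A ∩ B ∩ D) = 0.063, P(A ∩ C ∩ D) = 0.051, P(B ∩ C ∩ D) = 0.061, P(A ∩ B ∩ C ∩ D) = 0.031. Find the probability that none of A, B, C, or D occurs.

0.067

By inclusion-exclusion,
P(A ∪ B ∪ C ∪ D) = 0.421 + 0.367 + 0.399 + 0.420 − 0.165 − 0.112 − 0.171 − 0.139 − 0.113 − 0.162 + 0.044 + 0.063 + 0.051 + 0.061 − 0.031 = 0.933
P(none) = 1 − 0.933 = 0.067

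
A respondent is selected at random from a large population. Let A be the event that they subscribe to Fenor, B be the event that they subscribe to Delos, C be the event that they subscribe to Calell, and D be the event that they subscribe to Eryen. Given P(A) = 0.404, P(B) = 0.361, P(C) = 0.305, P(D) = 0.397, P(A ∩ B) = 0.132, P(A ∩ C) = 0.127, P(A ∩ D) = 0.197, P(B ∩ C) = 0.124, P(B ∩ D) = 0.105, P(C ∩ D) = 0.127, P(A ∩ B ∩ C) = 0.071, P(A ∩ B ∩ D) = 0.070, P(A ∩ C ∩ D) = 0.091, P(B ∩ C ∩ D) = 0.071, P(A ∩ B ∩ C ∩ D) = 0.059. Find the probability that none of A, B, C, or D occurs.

0.101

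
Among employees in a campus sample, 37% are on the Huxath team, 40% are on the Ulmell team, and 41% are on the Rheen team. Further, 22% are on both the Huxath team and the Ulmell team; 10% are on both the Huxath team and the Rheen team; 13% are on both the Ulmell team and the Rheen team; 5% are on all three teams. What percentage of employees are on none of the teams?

22%

P(union) = 37 + 40 + 41 − 22 − 10 − 13 + 5 = 78%
P(none) = 100% − 78% = 22%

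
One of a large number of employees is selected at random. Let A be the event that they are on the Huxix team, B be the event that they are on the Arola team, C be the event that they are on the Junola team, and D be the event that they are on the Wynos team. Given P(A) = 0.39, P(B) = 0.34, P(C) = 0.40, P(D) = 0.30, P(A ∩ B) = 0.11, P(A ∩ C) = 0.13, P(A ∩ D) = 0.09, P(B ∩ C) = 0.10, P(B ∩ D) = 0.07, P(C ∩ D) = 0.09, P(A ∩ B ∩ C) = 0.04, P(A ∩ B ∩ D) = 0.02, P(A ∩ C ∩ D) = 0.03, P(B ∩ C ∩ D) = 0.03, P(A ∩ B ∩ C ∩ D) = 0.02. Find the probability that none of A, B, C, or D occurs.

0.06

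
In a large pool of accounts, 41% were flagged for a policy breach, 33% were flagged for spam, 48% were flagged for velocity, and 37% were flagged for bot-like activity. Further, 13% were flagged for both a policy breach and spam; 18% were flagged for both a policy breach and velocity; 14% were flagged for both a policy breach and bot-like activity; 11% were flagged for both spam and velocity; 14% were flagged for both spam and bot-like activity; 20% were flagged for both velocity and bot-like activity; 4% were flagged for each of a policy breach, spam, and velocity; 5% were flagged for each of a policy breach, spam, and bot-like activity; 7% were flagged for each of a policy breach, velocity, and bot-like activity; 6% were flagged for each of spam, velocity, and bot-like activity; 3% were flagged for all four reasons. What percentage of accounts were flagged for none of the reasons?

12%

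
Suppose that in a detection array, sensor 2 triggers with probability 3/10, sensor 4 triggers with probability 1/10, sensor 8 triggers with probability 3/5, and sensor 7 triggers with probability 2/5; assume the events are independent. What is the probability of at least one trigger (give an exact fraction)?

1061/1250

P(none) = (1 − 3/10) × (1 − 1/10) × (1 − 3/5) × (1 − 2/5) = 7/10 × 9/10 × 2/5 × 3/5 = 189/1250
P(at least one) = 1 − 189/1250 = 1061/1250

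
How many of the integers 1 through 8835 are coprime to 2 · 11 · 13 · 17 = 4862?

By inclusion-exclusion,
floor(8835/2) + floor(8835/11) + floor(8835/13) + floor(8835/17) − floor(8835/22) − floor(8835/26) − floor(8835/34) − floor(8835/143) − floor(8835/187) − floor(8835/221) + floor(8835/286) + floor(8835/374) + floor(8835/442) + floor(8835/2431) − floor(8835/4862) = 4417 + 803 + 679 + 519 − 401 − 339 − 259 − 61 − 47 − 39 + 30 + 23 + 19 + 3 − 1 = 5346
8835 − 5346 = 3489

3489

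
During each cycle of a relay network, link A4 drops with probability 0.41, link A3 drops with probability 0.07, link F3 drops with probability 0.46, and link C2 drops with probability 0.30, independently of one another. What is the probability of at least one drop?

P(none) = (1 − 0.41) × (1 − 0.07) × (1 − 0.46) × (1 − 0.30) = 0.59 × 0.93 × 0.54 × 0.70 = 0.2074086
P(at least one) = 1 − 0.2074086 = 0.7925914

0.7925914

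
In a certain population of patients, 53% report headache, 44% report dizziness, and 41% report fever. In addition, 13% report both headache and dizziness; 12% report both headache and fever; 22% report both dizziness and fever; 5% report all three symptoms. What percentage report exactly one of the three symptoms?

59%

Using the inclusion–exclusion count for exactly one event:
P(exactly one) = 53 + 44 + 41 − 2·13 − 2·12 − 2·22 + 3·5 = 59%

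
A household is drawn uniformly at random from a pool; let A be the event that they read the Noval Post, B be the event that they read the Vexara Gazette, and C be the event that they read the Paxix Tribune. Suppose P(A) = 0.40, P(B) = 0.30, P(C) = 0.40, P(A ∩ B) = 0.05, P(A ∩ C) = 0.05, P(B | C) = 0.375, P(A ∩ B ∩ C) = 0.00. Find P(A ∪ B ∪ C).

0.85

P(B ∩ C) = P(C)·P(B|C) = 0.40 × 0.375 = 0.15
P(A ∪ B ∪ C) = 0.40 + 0.30 + 0.40 − 0.05 − 0.05 − 0.15 + 0.00 = 0.85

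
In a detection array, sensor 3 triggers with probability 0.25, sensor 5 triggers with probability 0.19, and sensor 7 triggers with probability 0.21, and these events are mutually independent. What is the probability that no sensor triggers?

0.479925

P(none) = (1 − 0.25) × (1 − 0.19) × (1 − 0.21) = 0.75 × 0.81 × 0.79 = 0.479925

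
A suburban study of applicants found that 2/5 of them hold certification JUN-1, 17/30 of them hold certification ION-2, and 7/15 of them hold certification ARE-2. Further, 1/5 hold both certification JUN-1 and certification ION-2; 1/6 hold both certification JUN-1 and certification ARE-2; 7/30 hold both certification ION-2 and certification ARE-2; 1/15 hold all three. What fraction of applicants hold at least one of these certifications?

9/10

P(at least one) = 2/5 + 17/30 + 7/15 − 1/5 − 1/6 − 7/30 + 1/15 = 9/10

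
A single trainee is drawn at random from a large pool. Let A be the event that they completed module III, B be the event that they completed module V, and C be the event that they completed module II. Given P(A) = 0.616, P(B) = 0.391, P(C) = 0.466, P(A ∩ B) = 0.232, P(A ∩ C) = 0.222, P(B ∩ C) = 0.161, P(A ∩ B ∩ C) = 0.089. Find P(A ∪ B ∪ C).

By inclusion-exclusion,
P(A ∪ B ∪ C) = 0.616 + 0.391 + 0.466 − 0.232 − 0.222 − 0.161 + 0.089 = 0.947

0.947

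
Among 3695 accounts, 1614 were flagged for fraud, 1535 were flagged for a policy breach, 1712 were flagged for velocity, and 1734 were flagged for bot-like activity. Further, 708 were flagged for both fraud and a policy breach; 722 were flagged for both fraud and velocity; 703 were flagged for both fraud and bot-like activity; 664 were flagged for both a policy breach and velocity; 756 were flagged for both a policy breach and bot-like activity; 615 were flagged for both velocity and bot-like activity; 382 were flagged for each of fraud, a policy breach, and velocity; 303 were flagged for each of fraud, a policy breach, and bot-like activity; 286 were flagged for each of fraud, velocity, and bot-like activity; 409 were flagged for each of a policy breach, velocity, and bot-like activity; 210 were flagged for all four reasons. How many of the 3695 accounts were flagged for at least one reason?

3597

By inclusion–exclusion:
N(≥1) = 1614 + 1535 + 1712 + 1734 − 708 − 722 − 703 − 664 − 756 − 615 + 382 + 303 + 286 + 409 − 210 = 3597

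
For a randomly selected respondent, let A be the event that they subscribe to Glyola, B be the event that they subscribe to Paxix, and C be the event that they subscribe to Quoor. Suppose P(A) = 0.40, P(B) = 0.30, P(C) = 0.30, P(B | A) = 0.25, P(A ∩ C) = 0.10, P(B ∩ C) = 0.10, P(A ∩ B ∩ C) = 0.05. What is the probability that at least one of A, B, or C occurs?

0.75

P(A ∩ B) = P(A)·P(B|A) = 0.40 × 0.25 = 0.10
Apply inclusion-exclusion:
P(A ∪ B ∪ C) = 0.40 + 0.30 + 0.30 − 0.10 − 0.10 − 0.10 + 0.05 = 0.75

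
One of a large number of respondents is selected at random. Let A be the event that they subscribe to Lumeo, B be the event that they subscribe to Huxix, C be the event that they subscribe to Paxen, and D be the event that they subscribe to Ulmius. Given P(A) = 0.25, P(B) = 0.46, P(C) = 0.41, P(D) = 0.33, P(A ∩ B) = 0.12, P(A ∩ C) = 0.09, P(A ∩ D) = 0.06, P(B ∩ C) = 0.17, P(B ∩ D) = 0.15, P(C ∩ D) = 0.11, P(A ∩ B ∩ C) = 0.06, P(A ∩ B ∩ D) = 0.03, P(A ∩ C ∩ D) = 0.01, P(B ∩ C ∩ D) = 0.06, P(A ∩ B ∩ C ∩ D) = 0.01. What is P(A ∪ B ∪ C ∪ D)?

P(A ∪ B ∪ C ∪ D) = 0.25 + 0.46 + 0.41 + 0.33 − 0.12 − 0.09 − 0.06 − 0.17 − 0.15 − 0.11 + 0.06 + 0.03 + 0.01 + 0.06 − 0.01 = 0.90

0.90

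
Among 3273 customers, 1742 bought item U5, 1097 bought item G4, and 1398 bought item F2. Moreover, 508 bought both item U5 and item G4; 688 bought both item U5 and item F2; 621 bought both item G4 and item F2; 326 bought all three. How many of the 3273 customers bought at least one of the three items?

Inclusion–exclusion gives
N(≥1) = 1742 + 1097 + 1398 − 508 − 688 − 621 + 326 = 2746

2746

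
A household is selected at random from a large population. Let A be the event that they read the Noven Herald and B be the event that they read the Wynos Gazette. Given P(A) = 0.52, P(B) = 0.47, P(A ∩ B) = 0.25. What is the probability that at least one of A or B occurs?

0.74

By inclusion–exclusion:
P(A ∪ B) = 0.52 + 0.47 − 0.25 = 0.74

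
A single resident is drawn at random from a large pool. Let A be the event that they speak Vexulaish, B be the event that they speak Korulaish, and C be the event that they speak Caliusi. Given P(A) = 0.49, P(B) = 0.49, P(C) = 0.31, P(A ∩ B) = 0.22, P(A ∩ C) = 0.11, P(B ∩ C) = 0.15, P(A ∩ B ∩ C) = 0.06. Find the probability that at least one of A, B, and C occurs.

0.87

By inclusion–exclusion:
P(A ∪ B ∪ C) = 0.49 + 0.49 + 0.31 − 0.22 − 0.11 − 0.15 + 0.06 = 0.87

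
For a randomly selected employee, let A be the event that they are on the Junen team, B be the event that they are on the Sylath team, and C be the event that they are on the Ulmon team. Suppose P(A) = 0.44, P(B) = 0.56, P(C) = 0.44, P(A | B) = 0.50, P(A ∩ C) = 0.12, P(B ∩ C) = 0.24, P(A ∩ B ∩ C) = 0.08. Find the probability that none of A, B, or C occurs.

P(A ∩ B) = P(B)·P(A|B) = 0.56 × 0.50 = 0.28
By inclusion–exclusion:
P(A ∪ B ∪ C) = 0.44 + 0.56 + 0.44 − 0.28 − 0.12 − 0.24 + 0.08 = 0.88
P(none) = 1 − 0.88 = 0.12

0.12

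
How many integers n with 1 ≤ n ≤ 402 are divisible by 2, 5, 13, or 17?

floor(402/2) + floor(402/5) + floor(402/13) + floor(402/17) − floor(402/10) − floor(402/26) − floor(402/34) − floor(402/65) − floor(402/85) − floor(402/221) + floor(402/130) + floor(402/170) + floor(402/442) + floor(402/1105) − floor(402/2210) = 201 + 80 + 30 + 23 − 40 − 15 − 11 − 6 − 4 − 1 + 3 + 2 + 0 + 0 − 0 = 262

262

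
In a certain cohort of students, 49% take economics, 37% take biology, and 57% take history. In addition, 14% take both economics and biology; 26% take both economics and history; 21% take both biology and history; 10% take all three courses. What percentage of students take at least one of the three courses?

92%

P(≥1) = 49 + 37 + 57 − 14 − 26 − 21 + 10 = 92%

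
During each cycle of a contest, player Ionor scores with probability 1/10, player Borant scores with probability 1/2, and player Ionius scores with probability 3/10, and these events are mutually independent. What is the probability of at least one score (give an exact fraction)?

137/200

P(none) = (1 − 1/10) × (1 − 1/2) × (1 − 3/10) = 9/10 × 1/2 × 7/10 = 63/200
P(at least one) = 1 − 63/200 = 137/200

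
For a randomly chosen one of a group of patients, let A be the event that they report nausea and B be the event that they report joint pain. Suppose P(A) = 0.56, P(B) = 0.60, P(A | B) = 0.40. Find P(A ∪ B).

0.92

P(A ∩ B) = P(B)·P(A|B) = 0.60 × 0.40 = 0.24
By inclusion–exclusion:
P(A ∪ B) = 0.56 + 0.60 − 0.24 = 0.92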